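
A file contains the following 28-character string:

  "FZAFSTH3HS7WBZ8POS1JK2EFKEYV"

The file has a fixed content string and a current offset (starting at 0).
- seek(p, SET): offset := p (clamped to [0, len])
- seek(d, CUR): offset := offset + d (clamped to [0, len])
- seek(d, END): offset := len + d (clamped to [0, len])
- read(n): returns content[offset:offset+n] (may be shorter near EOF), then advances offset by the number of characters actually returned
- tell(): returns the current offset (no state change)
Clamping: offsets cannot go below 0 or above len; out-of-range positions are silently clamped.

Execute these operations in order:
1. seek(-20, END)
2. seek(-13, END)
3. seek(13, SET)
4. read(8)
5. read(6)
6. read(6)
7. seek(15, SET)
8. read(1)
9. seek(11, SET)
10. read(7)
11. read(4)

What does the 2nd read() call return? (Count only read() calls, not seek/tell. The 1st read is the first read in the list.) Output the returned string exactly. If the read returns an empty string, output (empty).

After 1 (seek(-20, END)): offset=8
After 2 (seek(-13, END)): offset=15
After 3 (seek(13, SET)): offset=13
After 4 (read(8)): returned 'Z8POS1JK', offset=21
After 5 (read(6)): returned '2EFKEY', offset=27
After 6 (read(6)): returned 'V', offset=28
After 7 (seek(15, SET)): offset=15
After 8 (read(1)): returned 'P', offset=16
After 9 (seek(11, SET)): offset=11
After 10 (read(7)): returned 'WBZ8POS', offset=18
After 11 (read(4)): returned '1JK2', offset=22

Answer: 2EFKEY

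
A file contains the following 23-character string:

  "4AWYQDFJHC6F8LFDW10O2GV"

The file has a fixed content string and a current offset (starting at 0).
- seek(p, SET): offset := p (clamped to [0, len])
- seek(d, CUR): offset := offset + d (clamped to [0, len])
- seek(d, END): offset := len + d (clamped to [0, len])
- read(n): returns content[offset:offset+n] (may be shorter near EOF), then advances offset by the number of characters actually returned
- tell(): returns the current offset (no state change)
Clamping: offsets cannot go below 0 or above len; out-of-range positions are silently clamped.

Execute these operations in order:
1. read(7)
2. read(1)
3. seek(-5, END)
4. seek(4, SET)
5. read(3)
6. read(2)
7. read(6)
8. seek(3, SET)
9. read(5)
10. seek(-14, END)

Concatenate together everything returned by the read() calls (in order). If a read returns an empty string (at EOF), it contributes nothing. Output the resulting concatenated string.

After 1 (read(7)): returned '4AWYQDF', offset=7
After 2 (read(1)): returned 'J', offset=8
After 3 (seek(-5, END)): offset=18
After 4 (seek(4, SET)): offset=4
After 5 (read(3)): returned 'QDF', offset=7
After 6 (read(2)): returned 'JH', offset=9
After 7 (read(6)): returned 'C6F8LF', offset=15
After 8 (seek(3, SET)): offset=3
After 9 (read(5)): returned 'YQDFJ', offset=8
After 10 (seek(-14, END)): offset=9

Answer: 4AWYQDFJQDFJHC6F8LFYQDFJ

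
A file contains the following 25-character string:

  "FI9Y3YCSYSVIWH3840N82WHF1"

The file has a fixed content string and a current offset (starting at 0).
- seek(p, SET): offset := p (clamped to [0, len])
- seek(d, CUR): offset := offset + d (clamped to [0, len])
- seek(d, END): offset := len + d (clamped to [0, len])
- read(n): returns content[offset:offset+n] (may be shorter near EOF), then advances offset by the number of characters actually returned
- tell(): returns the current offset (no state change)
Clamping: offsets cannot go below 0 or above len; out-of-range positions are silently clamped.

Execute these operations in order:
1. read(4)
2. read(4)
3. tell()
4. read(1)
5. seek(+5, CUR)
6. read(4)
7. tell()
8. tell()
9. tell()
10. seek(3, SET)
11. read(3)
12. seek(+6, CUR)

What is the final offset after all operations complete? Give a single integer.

After 1 (read(4)): returned 'FI9Y', offset=4
After 2 (read(4)): returned '3YCS', offset=8
After 3 (tell()): offset=8
After 4 (read(1)): returned 'Y', offset=9
After 5 (seek(+5, CUR)): offset=14
After 6 (read(4)): returned '3840', offset=18
After 7 (tell()): offset=18
After 8 (tell()): offset=18
After 9 (tell()): offset=18
After 10 (seek(3, SET)): offset=3
After 11 (read(3)): returned 'Y3Y', offset=6
After 12 (seek(+6, CUR)): offset=12

Answer: 12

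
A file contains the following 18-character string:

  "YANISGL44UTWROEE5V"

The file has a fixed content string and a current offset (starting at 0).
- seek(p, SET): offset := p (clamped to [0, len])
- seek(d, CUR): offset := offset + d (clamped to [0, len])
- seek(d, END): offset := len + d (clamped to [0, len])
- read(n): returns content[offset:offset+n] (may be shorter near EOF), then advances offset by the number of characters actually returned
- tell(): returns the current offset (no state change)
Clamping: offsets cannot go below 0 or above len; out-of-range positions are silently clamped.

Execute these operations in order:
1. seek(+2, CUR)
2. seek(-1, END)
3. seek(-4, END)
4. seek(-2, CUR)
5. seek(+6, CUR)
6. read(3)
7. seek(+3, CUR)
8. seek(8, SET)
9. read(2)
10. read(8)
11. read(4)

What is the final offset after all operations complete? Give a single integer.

Answer: 18

Derivation:
After 1 (seek(+2, CUR)): offset=2
After 2 (seek(-1, END)): offset=17
After 3 (seek(-4, END)): offset=14
After 4 (seek(-2, CUR)): offset=12
After 5 (seek(+6, CUR)): offset=18
After 6 (read(3)): returned '', offset=18
After 7 (seek(+3, CUR)): offset=18
After 8 (seek(8, SET)): offset=8
After 9 (read(2)): returned '4U', offset=10
After 10 (read(8)): returned 'TWROEE5V', offset=18
After 11 (read(4)): returned '', offset=18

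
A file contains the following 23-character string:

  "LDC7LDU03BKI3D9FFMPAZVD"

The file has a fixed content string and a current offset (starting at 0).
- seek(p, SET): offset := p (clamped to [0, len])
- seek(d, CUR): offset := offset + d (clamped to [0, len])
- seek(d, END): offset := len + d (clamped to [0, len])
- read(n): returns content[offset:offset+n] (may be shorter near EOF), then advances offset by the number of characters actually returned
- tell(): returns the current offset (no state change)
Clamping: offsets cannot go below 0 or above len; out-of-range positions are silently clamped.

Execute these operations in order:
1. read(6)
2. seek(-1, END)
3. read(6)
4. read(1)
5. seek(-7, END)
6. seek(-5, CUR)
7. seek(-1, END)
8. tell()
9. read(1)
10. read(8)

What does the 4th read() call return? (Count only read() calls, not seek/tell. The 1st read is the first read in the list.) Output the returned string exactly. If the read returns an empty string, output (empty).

After 1 (read(6)): returned 'LDC7LD', offset=6
After 2 (seek(-1, END)): offset=22
After 3 (read(6)): returned 'D', offset=23
After 4 (read(1)): returned '', offset=23
After 5 (seek(-7, END)): offset=16
After 6 (seek(-5, CUR)): offset=11
After 7 (seek(-1, END)): offset=22
After 8 (tell()): offset=22
After 9 (read(1)): returned 'D', offset=23
After 10 (read(8)): returned '', offset=23

Answer: D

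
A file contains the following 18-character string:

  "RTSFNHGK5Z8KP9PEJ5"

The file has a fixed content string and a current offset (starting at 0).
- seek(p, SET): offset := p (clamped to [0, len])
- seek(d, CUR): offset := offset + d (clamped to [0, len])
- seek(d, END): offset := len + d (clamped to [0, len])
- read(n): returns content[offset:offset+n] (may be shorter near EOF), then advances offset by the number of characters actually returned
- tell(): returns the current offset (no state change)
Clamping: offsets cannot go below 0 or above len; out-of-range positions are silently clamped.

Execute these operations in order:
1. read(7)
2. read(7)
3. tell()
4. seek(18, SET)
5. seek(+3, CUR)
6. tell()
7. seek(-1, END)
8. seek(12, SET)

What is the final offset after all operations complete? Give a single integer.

Answer: 12

Derivation:
After 1 (read(7)): returned 'RTSFNHG', offset=7
After 2 (read(7)): returned 'K5Z8KP9', offset=14
After 3 (tell()): offset=14
After 4 (seek(18, SET)): offset=18
After 5 (seek(+3, CUR)): offset=18
After 6 (tell()): offset=18
After 7 (seek(-1, END)): offset=17
After 8 (seek(12, SET)): offset=12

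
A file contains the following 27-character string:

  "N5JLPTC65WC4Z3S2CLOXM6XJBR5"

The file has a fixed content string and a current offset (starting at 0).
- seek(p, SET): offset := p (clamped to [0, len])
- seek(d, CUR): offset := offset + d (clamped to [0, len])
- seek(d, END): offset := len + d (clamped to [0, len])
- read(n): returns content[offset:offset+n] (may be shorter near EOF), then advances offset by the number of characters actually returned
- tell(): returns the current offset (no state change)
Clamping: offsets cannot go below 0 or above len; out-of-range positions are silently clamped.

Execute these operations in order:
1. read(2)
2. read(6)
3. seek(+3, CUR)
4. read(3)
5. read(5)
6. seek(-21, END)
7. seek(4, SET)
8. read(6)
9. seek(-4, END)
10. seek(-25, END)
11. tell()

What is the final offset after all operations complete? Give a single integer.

After 1 (read(2)): returned 'N5', offset=2
After 2 (read(6)): returned 'JLPTC6', offset=8
After 3 (seek(+3, CUR)): offset=11
After 4 (read(3)): returned '4Z3', offset=14
After 5 (read(5)): returned 'S2CLO', offset=19
After 6 (seek(-21, END)): offset=6
After 7 (seek(4, SET)): offset=4
After 8 (read(6)): returned 'PTC65W', offset=10
After 9 (seek(-4, END)): offset=23
After 10 (seek(-25, END)): offset=2
After 11 (tell()): offset=2

Answer: 2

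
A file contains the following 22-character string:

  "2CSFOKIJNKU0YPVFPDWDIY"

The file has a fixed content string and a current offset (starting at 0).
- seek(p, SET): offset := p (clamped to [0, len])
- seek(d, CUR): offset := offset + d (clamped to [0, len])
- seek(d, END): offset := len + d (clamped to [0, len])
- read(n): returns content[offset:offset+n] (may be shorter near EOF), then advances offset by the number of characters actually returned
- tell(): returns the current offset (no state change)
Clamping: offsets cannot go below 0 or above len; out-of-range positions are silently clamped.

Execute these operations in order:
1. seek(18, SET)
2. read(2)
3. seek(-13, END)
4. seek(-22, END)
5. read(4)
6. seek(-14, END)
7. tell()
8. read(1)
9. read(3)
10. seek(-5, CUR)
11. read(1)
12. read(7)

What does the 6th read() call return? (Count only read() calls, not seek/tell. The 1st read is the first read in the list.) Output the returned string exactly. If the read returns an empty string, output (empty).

After 1 (seek(18, SET)): offset=18
After 2 (read(2)): returned 'WD', offset=20
After 3 (seek(-13, END)): offset=9
After 4 (seek(-22, END)): offset=0
After 5 (read(4)): returned '2CSF', offset=4
After 6 (seek(-14, END)): offset=8
After 7 (tell()): offset=8
After 8 (read(1)): returned 'N', offset=9
After 9 (read(3)): returned 'KU0', offset=12
After 10 (seek(-5, CUR)): offset=7
After 11 (read(1)): returned 'J', offset=8
After 12 (read(7)): returned 'NKU0YPV', offset=15

Answer: NKU0YPV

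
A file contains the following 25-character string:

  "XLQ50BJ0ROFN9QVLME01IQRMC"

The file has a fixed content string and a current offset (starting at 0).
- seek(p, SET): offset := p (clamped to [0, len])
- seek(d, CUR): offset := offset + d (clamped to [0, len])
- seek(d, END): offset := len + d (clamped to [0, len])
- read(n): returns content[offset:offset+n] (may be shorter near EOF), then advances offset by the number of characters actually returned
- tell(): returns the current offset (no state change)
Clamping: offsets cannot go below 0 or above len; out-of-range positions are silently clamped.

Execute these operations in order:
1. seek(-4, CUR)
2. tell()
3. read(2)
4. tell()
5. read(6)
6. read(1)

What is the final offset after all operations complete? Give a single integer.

Answer: 9

Derivation:
After 1 (seek(-4, CUR)): offset=0
After 2 (tell()): offset=0
After 3 (read(2)): returned 'XL', offset=2
After 4 (tell()): offset=2
After 5 (read(6)): returned 'Q50BJ0', offset=8
After 6 (read(1)): returned 'R', offset=9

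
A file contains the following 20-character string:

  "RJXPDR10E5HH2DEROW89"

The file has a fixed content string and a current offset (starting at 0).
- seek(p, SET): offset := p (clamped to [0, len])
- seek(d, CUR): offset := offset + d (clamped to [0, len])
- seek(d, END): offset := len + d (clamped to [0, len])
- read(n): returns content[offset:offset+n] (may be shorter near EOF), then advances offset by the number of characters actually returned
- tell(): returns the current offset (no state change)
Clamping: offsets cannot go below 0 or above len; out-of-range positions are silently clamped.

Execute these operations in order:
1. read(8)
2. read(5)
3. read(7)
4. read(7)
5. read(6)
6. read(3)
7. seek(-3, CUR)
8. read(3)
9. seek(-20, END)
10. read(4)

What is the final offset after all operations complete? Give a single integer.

Answer: 4

Derivation:
After 1 (read(8)): returned 'RJXPDR10', offset=8
After 2 (read(5)): returned 'E5HH2', offset=13
After 3 (read(7)): returned 'DEROW89', offset=20
After 4 (read(7)): returned '', offset=20
After 5 (read(6)): returned '', offset=20
After 6 (read(3)): returned '', offset=20
After 7 (seek(-3, CUR)): offset=17
After 8 (read(3)): returned 'W89', offset=20
After 9 (seek(-20, END)): offset=0
After 10 (read(4)): returned 'RJXP', offset=4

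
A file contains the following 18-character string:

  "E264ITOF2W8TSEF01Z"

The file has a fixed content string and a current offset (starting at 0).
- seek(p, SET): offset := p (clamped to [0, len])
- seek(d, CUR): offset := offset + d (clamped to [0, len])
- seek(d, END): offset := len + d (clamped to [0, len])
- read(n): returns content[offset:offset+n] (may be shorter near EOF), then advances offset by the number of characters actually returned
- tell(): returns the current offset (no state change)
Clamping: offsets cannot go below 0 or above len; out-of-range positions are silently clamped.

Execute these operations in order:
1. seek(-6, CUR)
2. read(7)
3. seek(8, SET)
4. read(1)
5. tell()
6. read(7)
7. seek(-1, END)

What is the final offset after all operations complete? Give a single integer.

Answer: 17

Derivation:
After 1 (seek(-6, CUR)): offset=0
After 2 (read(7)): returned 'E264ITO', offset=7
After 3 (seek(8, SET)): offset=8
After 4 (read(1)): returned '2', offset=9
After 5 (tell()): offset=9
After 6 (read(7)): returned 'W8TSEF0', offset=16
After 7 (seek(-1, END)): offset=17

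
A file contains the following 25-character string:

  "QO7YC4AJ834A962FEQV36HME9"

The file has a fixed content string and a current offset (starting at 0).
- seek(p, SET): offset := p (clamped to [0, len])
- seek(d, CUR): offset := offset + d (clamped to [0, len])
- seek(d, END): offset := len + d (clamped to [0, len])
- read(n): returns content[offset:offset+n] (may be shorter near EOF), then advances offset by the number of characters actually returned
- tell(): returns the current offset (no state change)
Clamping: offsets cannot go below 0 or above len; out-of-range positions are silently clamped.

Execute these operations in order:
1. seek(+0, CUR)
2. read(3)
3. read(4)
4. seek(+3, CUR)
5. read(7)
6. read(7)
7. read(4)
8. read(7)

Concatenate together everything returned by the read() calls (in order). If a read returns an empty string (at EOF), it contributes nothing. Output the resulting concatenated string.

Answer: QO7YC4A4A962FEQV36HME9

Derivation:
After 1 (seek(+0, CUR)): offset=0
After 2 (read(3)): returned 'QO7', offset=3
After 3 (read(4)): returned 'YC4A', offset=7
After 4 (seek(+3, CUR)): offset=10
After 5 (read(7)): returned '4A962FE', offset=17
After 6 (read(7)): returned 'QV36HME', offset=24
After 7 (read(4)): returned '9', offset=25
After 8 (read(7)): returned '', offset=25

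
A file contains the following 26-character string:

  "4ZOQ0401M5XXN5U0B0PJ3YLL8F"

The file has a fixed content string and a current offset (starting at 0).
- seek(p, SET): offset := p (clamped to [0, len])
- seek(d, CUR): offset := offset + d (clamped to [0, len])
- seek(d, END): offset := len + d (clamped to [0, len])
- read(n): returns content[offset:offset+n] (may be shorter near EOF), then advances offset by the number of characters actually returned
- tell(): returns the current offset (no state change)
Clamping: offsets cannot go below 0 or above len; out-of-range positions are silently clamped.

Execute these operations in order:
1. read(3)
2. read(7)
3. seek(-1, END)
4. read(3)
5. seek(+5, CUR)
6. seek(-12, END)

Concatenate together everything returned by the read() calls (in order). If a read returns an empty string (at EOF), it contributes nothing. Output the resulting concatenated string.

After 1 (read(3)): returned '4ZO', offset=3
After 2 (read(7)): returned 'Q0401M5', offset=10
After 3 (seek(-1, END)): offset=25
After 4 (read(3)): returned 'F', offset=26
After 5 (seek(+5, CUR)): offset=26
After 6 (seek(-12, END)): offset=14

Answer: 4ZOQ0401M5F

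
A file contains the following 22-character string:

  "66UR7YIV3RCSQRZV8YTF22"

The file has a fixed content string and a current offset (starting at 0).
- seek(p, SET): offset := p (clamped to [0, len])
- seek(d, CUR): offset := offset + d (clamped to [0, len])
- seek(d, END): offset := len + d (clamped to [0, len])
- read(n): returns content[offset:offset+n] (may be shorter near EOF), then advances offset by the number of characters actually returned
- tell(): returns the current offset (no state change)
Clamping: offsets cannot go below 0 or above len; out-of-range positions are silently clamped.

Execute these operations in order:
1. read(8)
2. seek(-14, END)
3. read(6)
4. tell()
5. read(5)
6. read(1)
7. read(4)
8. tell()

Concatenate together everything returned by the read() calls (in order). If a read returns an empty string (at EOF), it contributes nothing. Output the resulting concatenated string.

Answer: 66UR7YIV3RCSQRZV8YTF22

Derivation:
After 1 (read(8)): returned '66UR7YIV', offset=8
After 2 (seek(-14, END)): offset=8
After 3 (read(6)): returned '3RCSQR', offset=14
After 4 (tell()): offset=14
After 5 (read(5)): returned 'ZV8YT', offset=19
After 6 (read(1)): returned 'F', offset=20
After 7 (read(4)): returned '22', offset=22
After 8 (tell()): offset=22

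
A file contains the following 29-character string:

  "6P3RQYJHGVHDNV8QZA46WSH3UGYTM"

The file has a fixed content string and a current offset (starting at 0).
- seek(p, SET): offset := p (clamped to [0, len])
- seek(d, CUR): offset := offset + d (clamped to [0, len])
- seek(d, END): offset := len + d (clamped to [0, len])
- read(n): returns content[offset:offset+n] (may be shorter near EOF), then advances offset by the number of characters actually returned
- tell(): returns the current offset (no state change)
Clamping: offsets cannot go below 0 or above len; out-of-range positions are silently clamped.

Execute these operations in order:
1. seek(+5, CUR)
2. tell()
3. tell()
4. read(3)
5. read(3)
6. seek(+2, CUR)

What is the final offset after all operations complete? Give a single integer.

Answer: 13

Derivation:
After 1 (seek(+5, CUR)): offset=5
After 2 (tell()): offset=5
After 3 (tell()): offset=5
After 4 (read(3)): returned 'YJH', offset=8
After 5 (read(3)): returned 'GVH', offset=11
After 6 (seek(+2, CUR)): offset=13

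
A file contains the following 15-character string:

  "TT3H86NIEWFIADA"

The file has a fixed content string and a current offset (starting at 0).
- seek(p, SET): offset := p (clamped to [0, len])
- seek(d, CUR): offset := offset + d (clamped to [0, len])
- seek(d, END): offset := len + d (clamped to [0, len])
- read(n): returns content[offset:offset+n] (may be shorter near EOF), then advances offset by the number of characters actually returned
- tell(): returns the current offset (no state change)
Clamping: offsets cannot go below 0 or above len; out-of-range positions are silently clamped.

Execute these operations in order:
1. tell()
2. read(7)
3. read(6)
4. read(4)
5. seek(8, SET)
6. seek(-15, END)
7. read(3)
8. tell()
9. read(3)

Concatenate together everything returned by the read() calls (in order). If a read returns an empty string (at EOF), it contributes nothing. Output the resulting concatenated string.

After 1 (tell()): offset=0
After 2 (read(7)): returned 'TT3H86N', offset=7
After 3 (read(6)): returned 'IEWFIA', offset=13
After 4 (read(4)): returned 'DA', offset=15
After 5 (seek(8, SET)): offset=8
After 6 (seek(-15, END)): offset=0
After 7 (read(3)): returned 'TT3', offset=3
After 8 (tell()): offset=3
After 9 (read(3)): returned 'H86', offset=6

Answer: TT3H86NIEWFIADATT3H86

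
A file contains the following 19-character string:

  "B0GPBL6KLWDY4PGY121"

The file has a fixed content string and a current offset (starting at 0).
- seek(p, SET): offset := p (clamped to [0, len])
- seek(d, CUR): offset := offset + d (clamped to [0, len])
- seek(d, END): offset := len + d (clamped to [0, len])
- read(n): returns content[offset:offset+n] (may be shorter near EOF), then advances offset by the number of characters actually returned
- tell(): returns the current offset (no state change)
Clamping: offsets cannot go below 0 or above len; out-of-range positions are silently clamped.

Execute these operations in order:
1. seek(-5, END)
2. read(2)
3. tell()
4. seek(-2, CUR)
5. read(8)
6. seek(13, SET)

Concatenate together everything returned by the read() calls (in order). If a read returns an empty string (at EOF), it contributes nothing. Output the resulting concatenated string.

Answer: GYGY121

Derivation:
After 1 (seek(-5, END)): offset=14
After 2 (read(2)): returned 'GY', offset=16
After 3 (tell()): offset=16
After 4 (seek(-2, CUR)): offset=14
After 5 (read(8)): returned 'GY121', offset=19
After 6 (seek(13, SET)): offset=13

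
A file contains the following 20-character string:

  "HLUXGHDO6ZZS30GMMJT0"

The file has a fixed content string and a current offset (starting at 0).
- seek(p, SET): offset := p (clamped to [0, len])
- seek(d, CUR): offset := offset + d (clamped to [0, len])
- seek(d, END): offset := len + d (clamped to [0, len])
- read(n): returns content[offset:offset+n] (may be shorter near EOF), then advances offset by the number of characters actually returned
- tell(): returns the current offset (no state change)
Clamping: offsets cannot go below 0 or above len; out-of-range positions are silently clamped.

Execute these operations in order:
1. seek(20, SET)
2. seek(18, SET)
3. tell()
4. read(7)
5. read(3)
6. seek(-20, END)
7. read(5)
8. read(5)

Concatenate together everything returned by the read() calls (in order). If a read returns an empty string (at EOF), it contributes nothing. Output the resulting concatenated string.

Answer: T0HLUXGHDO6Z

Derivation:
After 1 (seek(20, SET)): offset=20
After 2 (seek(18, SET)): offset=18
After 3 (tell()): offset=18
After 4 (read(7)): returned 'T0', offset=20
After 5 (read(3)): returned '', offset=20
After 6 (seek(-20, END)): offset=0
After 7 (read(5)): returned 'HLUXG', offset=5
After 8 (read(5)): returned 'HDO6Z', offset=10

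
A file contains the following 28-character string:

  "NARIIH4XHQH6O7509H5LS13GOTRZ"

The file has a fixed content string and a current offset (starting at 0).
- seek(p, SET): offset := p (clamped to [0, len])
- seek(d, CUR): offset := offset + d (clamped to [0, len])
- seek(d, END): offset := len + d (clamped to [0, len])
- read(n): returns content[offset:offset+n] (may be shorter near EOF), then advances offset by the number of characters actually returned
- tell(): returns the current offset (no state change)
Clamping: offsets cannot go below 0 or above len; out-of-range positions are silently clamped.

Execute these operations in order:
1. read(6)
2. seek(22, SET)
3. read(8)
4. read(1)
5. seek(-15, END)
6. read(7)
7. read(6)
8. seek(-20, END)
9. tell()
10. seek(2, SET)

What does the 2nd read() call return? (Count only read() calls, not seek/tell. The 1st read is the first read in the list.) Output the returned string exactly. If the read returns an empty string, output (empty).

After 1 (read(6)): returned 'NARIIH', offset=6
After 2 (seek(22, SET)): offset=22
After 3 (read(8)): returned '3GOTRZ', offset=28
After 4 (read(1)): returned '', offset=28
After 5 (seek(-15, END)): offset=13
After 6 (read(7)): returned '7509H5L', offset=20
After 7 (read(6)): returned 'S13GOT', offset=26
After 8 (seek(-20, END)): offset=8
After 9 (tell()): offset=8
After 10 (seek(2, SET)): offset=2

Answer: 3GOTRZ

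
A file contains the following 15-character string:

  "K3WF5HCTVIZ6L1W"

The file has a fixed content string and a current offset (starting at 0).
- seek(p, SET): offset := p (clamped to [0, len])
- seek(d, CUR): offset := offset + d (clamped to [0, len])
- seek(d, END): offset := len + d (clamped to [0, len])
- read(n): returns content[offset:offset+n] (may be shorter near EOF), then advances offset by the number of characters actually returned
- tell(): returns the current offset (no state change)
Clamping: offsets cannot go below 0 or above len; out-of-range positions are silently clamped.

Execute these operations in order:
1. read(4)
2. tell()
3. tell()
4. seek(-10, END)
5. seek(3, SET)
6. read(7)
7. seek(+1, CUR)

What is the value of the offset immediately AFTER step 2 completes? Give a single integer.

After 1 (read(4)): returned 'K3WF', offset=4
After 2 (tell()): offset=4

Answer: 4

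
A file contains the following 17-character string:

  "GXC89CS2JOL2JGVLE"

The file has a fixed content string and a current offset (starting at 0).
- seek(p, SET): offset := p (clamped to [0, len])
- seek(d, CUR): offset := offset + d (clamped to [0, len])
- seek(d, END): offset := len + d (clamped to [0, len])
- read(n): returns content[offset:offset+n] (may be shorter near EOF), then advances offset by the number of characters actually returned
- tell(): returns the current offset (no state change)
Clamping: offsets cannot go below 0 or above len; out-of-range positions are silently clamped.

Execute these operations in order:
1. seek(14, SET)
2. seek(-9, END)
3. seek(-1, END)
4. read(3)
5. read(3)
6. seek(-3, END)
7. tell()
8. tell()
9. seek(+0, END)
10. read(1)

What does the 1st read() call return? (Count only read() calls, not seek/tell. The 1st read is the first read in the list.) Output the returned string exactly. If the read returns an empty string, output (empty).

After 1 (seek(14, SET)): offset=14
After 2 (seek(-9, END)): offset=8
After 3 (seek(-1, END)): offset=16
After 4 (read(3)): returned 'E', offset=17
After 5 (read(3)): returned '', offset=17
After 6 (seek(-3, END)): offset=14
After 7 (tell()): offset=14
After 8 (tell()): offset=14
After 9 (seek(+0, END)): offset=17
After 10 (read(1)): returned '', offset=17

Answer: E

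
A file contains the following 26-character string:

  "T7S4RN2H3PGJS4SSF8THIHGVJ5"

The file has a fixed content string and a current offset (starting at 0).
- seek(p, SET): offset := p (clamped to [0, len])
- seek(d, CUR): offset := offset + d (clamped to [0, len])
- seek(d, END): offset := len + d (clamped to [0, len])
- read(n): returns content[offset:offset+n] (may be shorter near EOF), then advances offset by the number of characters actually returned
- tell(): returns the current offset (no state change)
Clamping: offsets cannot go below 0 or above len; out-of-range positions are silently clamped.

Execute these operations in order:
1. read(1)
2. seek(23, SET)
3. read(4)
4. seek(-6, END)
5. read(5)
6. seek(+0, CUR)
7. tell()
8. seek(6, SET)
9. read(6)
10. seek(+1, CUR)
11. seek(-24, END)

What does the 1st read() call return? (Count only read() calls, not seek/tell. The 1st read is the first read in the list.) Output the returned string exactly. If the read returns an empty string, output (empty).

After 1 (read(1)): returned 'T', offset=1
After 2 (seek(23, SET)): offset=23
After 3 (read(4)): returned 'VJ5', offset=26
After 4 (seek(-6, END)): offset=20
After 5 (read(5)): returned 'IHGVJ', offset=25
After 6 (seek(+0, CUR)): offset=25
After 7 (tell()): offset=25
After 8 (seek(6, SET)): offset=6
After 9 (read(6)): returned '2H3PGJ', offset=12
After 10 (seek(+1, CUR)): offset=13
After 11 (seek(-24, END)): offset=2

Answer: T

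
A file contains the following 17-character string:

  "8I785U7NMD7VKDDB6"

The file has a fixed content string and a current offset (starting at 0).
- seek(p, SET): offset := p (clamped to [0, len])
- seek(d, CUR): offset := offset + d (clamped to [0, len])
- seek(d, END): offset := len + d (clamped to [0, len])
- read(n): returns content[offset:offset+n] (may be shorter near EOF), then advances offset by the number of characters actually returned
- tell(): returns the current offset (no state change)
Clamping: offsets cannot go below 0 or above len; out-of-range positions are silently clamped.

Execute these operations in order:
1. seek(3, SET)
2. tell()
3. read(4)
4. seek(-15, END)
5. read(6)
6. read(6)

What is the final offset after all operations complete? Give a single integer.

After 1 (seek(3, SET)): offset=3
After 2 (tell()): offset=3
After 3 (read(4)): returned '85U7', offset=7
After 4 (seek(-15, END)): offset=2
After 5 (read(6)): returned '785U7N', offset=8
After 6 (read(6)): returned 'MD7VKD', offset=14

Answer: 14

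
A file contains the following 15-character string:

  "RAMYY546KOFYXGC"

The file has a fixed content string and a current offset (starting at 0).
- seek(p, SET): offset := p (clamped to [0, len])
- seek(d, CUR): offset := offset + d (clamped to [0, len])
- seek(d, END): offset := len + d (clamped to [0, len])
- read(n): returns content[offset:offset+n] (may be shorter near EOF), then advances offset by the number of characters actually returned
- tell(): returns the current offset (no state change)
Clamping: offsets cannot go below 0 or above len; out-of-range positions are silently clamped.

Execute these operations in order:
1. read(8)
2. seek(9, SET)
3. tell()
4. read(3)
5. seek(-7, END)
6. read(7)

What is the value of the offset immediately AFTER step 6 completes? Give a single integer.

Answer: 15

Derivation:
After 1 (read(8)): returned 'RAMYY546', offset=8
After 2 (seek(9, SET)): offset=9
After 3 (tell()): offset=9
After 4 (read(3)): returned 'OFY', offset=12
After 5 (seek(-7, END)): offset=8
After 6 (read(7)): returned 'KOFYXGC', offset=15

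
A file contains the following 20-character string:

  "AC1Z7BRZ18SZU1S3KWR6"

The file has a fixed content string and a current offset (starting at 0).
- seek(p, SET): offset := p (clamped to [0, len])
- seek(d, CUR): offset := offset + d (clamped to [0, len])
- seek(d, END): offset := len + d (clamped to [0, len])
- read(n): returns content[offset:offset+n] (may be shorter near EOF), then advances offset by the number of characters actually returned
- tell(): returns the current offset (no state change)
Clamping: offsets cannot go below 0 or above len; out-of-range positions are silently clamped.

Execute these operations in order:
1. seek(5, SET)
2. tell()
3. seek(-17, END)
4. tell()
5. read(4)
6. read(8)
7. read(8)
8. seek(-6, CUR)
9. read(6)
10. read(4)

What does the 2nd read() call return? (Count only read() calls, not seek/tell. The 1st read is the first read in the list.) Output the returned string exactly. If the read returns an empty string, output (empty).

Answer: Z18SZU1S

Derivation:
After 1 (seek(5, SET)): offset=5
After 2 (tell()): offset=5
After 3 (seek(-17, END)): offset=3
After 4 (tell()): offset=3
After 5 (read(4)): returned 'Z7BR', offset=7
After 6 (read(8)): returned 'Z18SZU1S', offset=15
After 7 (read(8)): returned '3KWR6', offset=20
After 8 (seek(-6, CUR)): offset=14
After 9 (read(6)): returned 'S3KWR6', offset=20
After 10 (read(4)): returned '', offset=20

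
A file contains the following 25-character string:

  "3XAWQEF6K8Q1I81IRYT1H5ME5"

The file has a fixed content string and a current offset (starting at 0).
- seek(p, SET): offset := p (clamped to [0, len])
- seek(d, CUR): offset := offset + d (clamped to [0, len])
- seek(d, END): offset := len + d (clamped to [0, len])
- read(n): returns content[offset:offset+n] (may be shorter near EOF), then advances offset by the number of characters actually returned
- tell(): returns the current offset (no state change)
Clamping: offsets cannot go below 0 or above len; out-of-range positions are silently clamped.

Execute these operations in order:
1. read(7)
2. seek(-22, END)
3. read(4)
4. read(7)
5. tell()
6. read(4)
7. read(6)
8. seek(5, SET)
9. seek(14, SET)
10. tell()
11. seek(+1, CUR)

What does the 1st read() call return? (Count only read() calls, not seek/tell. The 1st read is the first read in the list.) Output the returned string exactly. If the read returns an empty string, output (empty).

Answer: 3XAWQEF

Derivation:
After 1 (read(7)): returned '3XAWQEF', offset=7
After 2 (seek(-22, END)): offset=3
After 3 (read(4)): returned 'WQEF', offset=7
After 4 (read(7)): returned '6K8Q1I8', offset=14
After 5 (tell()): offset=14
After 6 (read(4)): returned '1IRY', offset=18
After 7 (read(6)): returned 'T1H5ME', offset=24
After 8 (seek(5, SET)): offset=5
After 9 (seek(14, SET)): offset=14
After 10 (tell()): offset=14
After 11 (seek(+1, CUR)): offset=15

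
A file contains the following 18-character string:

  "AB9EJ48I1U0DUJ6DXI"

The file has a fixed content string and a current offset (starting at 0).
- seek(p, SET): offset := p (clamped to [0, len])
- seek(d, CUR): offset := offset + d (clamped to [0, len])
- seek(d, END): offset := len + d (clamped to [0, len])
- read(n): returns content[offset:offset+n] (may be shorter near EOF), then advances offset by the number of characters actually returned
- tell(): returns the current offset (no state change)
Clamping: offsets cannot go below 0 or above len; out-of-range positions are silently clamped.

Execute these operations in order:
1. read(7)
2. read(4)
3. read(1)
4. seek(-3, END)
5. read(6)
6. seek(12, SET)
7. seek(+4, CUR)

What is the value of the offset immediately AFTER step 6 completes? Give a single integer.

After 1 (read(7)): returned 'AB9EJ48', offset=7
After 2 (read(4)): returned 'I1U0', offset=11
After 3 (read(1)): returned 'D', offset=12
After 4 (seek(-3, END)): offset=15
After 5 (read(6)): returned 'DXI', offset=18
After 6 (seek(12, SET)): offset=12

Answer: 12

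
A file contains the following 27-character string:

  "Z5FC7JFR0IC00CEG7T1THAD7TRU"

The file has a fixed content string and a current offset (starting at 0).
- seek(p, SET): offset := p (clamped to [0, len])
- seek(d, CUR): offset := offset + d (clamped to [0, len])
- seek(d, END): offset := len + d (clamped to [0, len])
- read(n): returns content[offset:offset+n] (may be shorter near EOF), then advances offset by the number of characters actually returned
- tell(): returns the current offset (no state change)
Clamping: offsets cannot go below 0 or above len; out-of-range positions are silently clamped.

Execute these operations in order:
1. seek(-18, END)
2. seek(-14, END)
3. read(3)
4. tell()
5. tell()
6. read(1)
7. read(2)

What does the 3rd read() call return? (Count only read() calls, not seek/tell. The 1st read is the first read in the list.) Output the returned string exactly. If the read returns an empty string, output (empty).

After 1 (seek(-18, END)): offset=9
After 2 (seek(-14, END)): offset=13
After 3 (read(3)): returned 'CEG', offset=16
After 4 (tell()): offset=16
After 5 (tell()): offset=16
After 6 (read(1)): returned '7', offset=17
After 7 (read(2)): returned 'T1', offset=19

Answer: T1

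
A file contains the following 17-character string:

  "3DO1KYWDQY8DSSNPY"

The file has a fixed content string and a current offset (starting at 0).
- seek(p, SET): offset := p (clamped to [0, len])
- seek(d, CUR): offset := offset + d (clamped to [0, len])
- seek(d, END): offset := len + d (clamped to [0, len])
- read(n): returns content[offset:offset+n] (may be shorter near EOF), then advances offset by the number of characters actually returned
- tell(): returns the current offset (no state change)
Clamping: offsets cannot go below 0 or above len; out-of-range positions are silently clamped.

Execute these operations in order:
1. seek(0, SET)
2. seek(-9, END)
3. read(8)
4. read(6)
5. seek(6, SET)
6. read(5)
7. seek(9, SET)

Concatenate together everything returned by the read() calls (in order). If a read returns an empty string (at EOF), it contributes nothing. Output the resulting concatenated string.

After 1 (seek(0, SET)): offset=0
After 2 (seek(-9, END)): offset=8
After 3 (read(8)): returned 'QY8DSSNP', offset=16
After 4 (read(6)): returned 'Y', offset=17
After 5 (seek(6, SET)): offset=6
After 6 (read(5)): returned 'WDQY8', offset=11
After 7 (seek(9, SET)): offset=9

Answer: QY8DSSNPYWDQY8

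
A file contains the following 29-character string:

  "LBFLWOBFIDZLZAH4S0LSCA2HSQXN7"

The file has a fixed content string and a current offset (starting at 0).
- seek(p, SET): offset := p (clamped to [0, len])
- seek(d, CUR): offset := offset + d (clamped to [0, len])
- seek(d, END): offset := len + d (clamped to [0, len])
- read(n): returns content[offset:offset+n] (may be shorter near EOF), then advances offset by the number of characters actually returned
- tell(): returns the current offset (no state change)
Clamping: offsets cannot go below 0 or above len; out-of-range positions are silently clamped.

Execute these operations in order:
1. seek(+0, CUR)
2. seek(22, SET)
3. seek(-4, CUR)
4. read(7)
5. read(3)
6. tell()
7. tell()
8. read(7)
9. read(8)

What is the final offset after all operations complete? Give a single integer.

Answer: 29

Derivation:
After 1 (seek(+0, CUR)): offset=0
After 2 (seek(22, SET)): offset=22
After 3 (seek(-4, CUR)): offset=18
After 4 (read(7)): returned 'LSCA2HS', offset=25
After 5 (read(3)): returned 'QXN', offset=28
After 6 (tell()): offset=28
After 7 (tell()): offset=28
After 8 (read(7)): returned '7', offset=29
After 9 (read(8)): returned '', offset=29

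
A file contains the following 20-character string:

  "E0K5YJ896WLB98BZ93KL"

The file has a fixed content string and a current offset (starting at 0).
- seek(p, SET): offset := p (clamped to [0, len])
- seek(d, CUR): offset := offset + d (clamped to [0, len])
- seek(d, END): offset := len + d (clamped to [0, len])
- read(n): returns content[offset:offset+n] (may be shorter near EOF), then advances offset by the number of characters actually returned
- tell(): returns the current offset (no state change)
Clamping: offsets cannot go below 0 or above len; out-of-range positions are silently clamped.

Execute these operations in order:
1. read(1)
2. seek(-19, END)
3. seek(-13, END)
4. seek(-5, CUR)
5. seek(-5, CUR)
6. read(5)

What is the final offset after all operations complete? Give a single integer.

After 1 (read(1)): returned 'E', offset=1
After 2 (seek(-19, END)): offset=1
After 3 (seek(-13, END)): offset=7
After 4 (seek(-5, CUR)): offset=2
After 5 (seek(-5, CUR)): offset=0
After 6 (read(5)): returned 'E0K5Y', offset=5

Answer: 5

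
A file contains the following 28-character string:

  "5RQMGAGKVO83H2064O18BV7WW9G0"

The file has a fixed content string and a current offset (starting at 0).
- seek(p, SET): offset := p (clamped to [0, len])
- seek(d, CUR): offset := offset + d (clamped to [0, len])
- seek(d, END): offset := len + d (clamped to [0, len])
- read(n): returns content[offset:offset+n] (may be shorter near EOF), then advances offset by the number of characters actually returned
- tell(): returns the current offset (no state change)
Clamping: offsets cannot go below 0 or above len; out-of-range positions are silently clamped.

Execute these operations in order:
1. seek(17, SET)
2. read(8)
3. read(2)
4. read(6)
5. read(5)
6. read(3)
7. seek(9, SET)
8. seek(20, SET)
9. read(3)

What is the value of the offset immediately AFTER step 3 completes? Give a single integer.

After 1 (seek(17, SET)): offset=17
After 2 (read(8)): returned 'O18BV7WW', offset=25
After 3 (read(2)): returned '9G', offset=27

Answer: 27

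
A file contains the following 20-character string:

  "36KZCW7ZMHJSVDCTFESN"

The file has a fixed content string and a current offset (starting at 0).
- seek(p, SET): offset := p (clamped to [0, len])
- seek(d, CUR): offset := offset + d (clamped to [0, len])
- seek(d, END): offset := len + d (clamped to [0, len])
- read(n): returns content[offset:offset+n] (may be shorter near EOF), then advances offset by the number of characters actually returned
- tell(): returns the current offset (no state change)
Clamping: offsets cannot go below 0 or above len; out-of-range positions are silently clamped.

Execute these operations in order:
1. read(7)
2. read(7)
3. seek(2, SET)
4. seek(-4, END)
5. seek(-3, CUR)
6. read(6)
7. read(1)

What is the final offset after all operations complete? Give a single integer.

Answer: 20

Derivation:
After 1 (read(7)): returned '36KZCW7', offset=7
After 2 (read(7)): returned 'ZMHJSVD', offset=14
After 3 (seek(2, SET)): offset=2
After 4 (seek(-4, END)): offset=16
After 5 (seek(-3, CUR)): offset=13
After 6 (read(6)): returned 'DCTFES', offset=19
After 7 (read(1)): returned 'N', offset=20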